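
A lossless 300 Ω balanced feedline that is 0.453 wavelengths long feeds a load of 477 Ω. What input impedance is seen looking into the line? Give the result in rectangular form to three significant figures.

Z_in ≈ 422 + j113 Ω

βl = 2π × 0.453 = 163°
tan(βl) = tan(163°) = -0.304
Z_in = Z_0·(Z_L + jZ_0·tanβl)/(Z_0 + jZ_L·tanβl)
     = 300·(477 − j91.3)/(300 − j145)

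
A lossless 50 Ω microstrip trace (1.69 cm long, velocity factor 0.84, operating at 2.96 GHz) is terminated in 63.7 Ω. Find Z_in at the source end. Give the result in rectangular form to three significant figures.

Z_in ≈ 40.8 − j6.02 Ω

λ = v/f = 0.84·c / 2.96 GHz = 0.0851 m
βl = 2π·l/λ = 2π × 0.199 = 71.5°
tan(βl) = tan(71.5°) = 2.98
Z_in = Z_0·(Z_L + jZ_0·tanβl)/(Z_0 + jZ_L·tanβl)
     = 50·(63.7 + j149)/(50 + j190)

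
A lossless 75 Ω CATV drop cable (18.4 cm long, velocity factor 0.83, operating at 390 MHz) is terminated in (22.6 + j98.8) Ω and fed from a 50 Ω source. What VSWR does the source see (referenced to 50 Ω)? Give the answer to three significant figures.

VSWR ≈ 7.33

λ = v/f = 0.83·c / 390 MHz = 0.638 m
βl = 2π·l/λ = 2π × 0.288 = 104°
tan(βl) = -4.09
Z_in = Z_0·(Z_L + jZ_0·tanβl)/(Z_0 + jZ_L·tanβl) = 9.46 − j30.7 Ω
Γ_s = (Z_in − Z_s)/(Z_in + Z_s) = (-40.5 − j30.7)/(59.5 − j30.7), |Γ_s| = 0.76
VSWR = (1 + |Γ_s|)/(1 − |Γ_s|)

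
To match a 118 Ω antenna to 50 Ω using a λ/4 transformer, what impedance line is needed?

Z_qwt ≈ 76.8 Ω

Z_qwt = √(Z_0·R_L) = √(50 × 118) = √5900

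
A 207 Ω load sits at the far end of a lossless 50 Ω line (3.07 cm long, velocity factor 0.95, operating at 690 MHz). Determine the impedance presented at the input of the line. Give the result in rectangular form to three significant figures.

λ = v/f = 0.95·c / 690 MHz = 0.413 m
βl = 2π·l/λ = 2π × 0.0743 = 26.8°
tan(βl) = tan(26.8°) = 0.504
Z_in = Z_0·(Z_L + jZ_0·tanβl)/(Z_0 + jZ_L·tanβl)
     = 50·(207 + j25.2)/(50 + j104)

Z_in ≈ 48.5 − j75.9 Ω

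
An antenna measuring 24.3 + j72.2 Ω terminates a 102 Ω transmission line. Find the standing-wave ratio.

Γ = (Z_L − Z_0)/(Z_L + Z_0) = (-77.7 + j72.2)/(126.3 + j72.2)
|Γ| = 106/145 = 0.729
VSWR = (1 + |Γ|)/(1 − |Γ|) = 1.73/0.271

VSWR ≈ 6.38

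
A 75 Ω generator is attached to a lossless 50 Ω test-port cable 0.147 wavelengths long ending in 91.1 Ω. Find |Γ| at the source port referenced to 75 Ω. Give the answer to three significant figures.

βl = 2π × 0.147 = 52.9°
tan(βl) = 1.32
Z_in = Z_0·(Z_L + jZ_0·tanβl)/(Z_0 + jZ_L·tanβl) = 36.8 − j22.5 Ω
Γ_s = (Z_in − Z_s)/(Z_in + Z_s) = (-38.2 − j22.5)/(112 − j22.5), |Γ_s| = 0.389

|Γ| ≈ 0.389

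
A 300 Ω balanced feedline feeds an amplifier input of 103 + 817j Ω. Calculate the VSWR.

VSWR ≈ 24.8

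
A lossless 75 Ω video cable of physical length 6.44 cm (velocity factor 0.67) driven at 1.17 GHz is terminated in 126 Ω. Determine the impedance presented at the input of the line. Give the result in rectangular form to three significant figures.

Z_in ≈ 65.9 + j35.7 Ω

λ = v/f = 0.67·c / 1.17 GHz = 0.172 m
βl = 2π·l/λ = 2π × 0.375 = 135°
tan(βl) = tan(135°) = -1
Z_in = Z_0·(Z_L + jZ_0·tanβl)/(Z_0 + jZ_L·tanβl)
     = 75·(126 − j75.1)/(75 − j126)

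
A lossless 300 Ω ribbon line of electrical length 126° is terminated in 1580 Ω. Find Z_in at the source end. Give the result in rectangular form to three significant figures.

Z_in ≈ 85.4 + j206 Ω

tan(βl) = tan(126°) = -1.38
Z_in = Z_0·(Z_L + jZ_0·tanβl)/(Z_0 + jZ_L·tanβl)
     = 300·(1580 − j413)/(300 − j2170)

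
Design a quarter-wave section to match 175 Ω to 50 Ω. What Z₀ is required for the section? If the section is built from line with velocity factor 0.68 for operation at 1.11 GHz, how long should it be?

Z_qwt ≈ 93.5 Ω; length ≈ 4.59 cm

Z_qwt = √(Z_0·R_L) = √(50 × 175) = √8750
λ = 0.68·c/f = 0.184 m, so l = λ/4 = 0.0459 m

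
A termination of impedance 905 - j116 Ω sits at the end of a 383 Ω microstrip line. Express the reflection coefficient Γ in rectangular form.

Γ = (Z_L − Z_0)/(Z_L + Z_0) = (522 − j116)/(1288 − j116)

Γ ≈ 0.41 − j0.0531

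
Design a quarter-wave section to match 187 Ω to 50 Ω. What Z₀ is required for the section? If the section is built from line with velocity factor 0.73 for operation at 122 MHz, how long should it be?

Z_qwt ≈ 96.7 Ω; length ≈ 44.9 cm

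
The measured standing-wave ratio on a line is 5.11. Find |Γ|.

|Γ| ≈ 0.673

|Γ| = (S − 1)/(S + 1) = (5.11 − 1)/(5.11 + 1) = 4.11/6.11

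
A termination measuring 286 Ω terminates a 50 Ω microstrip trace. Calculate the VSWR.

Γ = (286 − 50)/(286 + 50) = 0.702
VSWR = (1 + 0.702)/(1 − 0.702)

VSWR ≈ 5.72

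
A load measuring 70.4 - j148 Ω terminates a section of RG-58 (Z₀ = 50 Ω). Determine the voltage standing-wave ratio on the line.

VSWR ≈ 8.22

Γ = (Z_L − Z_0)/(Z_L + Z_0) = (20.4 − j148)/(120.4 − j148)
|Γ| = 149/191 = 0.783
VSWR = (1 + |Γ|)/(1 − |Γ|) = 1.78/0.217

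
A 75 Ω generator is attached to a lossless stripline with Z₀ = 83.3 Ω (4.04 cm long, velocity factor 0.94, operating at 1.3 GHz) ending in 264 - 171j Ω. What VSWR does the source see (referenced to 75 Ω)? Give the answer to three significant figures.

VSWR ≈ 4.2

λ = v/f = 0.94·c / 1.3 GHz = 0.217 m
βl = 2π·l/λ = 2π × 0.186 = 67°
tan(βl) = 2.36
Z_in = Z_0·(Z_L + jZ_0·tanβl)/(Z_0 + jZ_L·tanβl) = 19.2 − j20.2 Ω
Γ_s = (Z_in − Z_s)/(Z_in + Z_s) = (-55.8 − j20.2)/(94.2 − j20.2), |Γ_s| = 0.615
VSWR = (1 + |Γ_s|)/(1 − |Γ_s|)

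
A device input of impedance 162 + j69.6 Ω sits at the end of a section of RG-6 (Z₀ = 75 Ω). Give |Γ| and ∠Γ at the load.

Γ ≈ 0.451 ∠ 22.3°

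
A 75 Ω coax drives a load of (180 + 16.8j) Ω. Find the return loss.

RL ≈ 7.62 dB

Γ = (105 + j16.8)/(255 + j16.8), |Γ| = 0.416
RL = −20·log₁₀|Γ| = −20·log₁₀(0.416)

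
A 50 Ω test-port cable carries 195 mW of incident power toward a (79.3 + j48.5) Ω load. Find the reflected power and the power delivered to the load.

P_reflected ≈ 32.8 mW; P_delivered ≈ 162 mW

|Γ| = |(29.3 + j48.5)/(129.3 + j48.5)| = 0.41
|Γ|² = 0.168
P_refl = |Γ|²·P_inc = 32.8 mW, P_del = (1 − |Γ|²)·P_inc = 162 mW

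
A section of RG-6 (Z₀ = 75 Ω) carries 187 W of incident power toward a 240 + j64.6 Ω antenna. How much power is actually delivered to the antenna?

|Γ| = |(165 + j64.6)/(315 + j64.6)| = 0.551
|Γ|² = 0.304
P_refl = |Γ|²·P_inc = 56.8 W, P_del = (1 − |Γ|²)·P_inc = 130 W

P_delivered ≈ 130 W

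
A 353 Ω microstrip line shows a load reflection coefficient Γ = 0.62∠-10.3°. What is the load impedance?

Z_L ≈ 1320 − j476 Ω

Z_L = Z_0·(1 + Γ)/(1 − Γ) = 353·(1.61 − j0.111)/(0.39 + j0.111)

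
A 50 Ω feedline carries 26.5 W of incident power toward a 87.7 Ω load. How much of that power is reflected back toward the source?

Γ = (87.7 − 50)/(87.7 + 50) = 0.274
|Γ|² = 0.075
P_refl = |Γ|²·P_inc = 1.99 W, P_del = (1 − |Γ|²)·P_inc = 24.5 W

P_reflected ≈ 1.99 W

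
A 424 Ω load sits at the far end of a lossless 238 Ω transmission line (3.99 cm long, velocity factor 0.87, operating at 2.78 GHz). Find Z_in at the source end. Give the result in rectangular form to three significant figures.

λ = v/f = 0.87·c / 2.78 GHz = 0.0939 m
βl = 2π·l/λ = 2π × 0.425 = 153°
tan(βl) = tan(153°) = -0.51
Z_in = Z_0·(Z_L + jZ_0·tanβl)/(Z_0 + jZ_L·tanβl)
     = 238·(424 − j121)/(238 − j216)

Z_in ≈ 293 + j145 Ω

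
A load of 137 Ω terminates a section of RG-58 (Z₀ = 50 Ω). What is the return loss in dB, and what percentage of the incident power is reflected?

Γ = (137 − 50)/(137 + 50) = 0.465
RL = −20·log₁₀(0.465) = 6.65 dB
P_refl/P_inc = |Γ|² = 0.216

RL ≈ 6.65 dB; 21.6% of incident power reflected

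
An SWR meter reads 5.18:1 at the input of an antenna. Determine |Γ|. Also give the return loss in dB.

|Γ| = (S − 1)/(S + 1) = (5.18 − 1)/(5.18 + 1) = 4.18/6.18
RL = −20·log₁₀|Γ| = −20·log₁₀(0.676)

|Γ| ≈ 0.676; return loss ≈ 3.4 dB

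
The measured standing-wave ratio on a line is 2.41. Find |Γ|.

|Γ| ≈ 0.413

|Γ| = (S − 1)/(S + 1) = (2.41 − 1)/(2.41 + 1) = 1.41/3.41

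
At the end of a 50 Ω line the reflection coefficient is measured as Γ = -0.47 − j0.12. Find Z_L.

Z_L ≈ 17.6 − j5.52 Ω

Z_L = Z_0·(1 + Γ)/(1 − Γ) = 50·(0.53 − j0.12)/(1.47 + j0.12)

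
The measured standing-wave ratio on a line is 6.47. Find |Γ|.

|Γ| ≈ 0.732

|Γ| = (S − 1)/(S + 1) = (6.47 − 1)/(6.47 + 1) = 5.47/7.47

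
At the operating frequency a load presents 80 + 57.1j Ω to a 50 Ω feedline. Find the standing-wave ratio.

VSWR ≈ 2.66

Γ = (Z_L − Z_0)/(Z_L + Z_0) = (30 + j57.1)/(130 + j57.1)
|Γ| = 64.5/142 = 0.454
VSWR = (1 + |Γ|)/(1 − |Γ|) = 1.45/0.546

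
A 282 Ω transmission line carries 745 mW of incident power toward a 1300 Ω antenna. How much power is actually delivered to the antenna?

Γ = (1300 − 282)/(1300 + 282) = 0.643
|Γ|² = 0.414
P_refl = |Γ|²·P_inc = 308 mW, P_del = (1 − |Γ|²)·P_inc = 437 mW

P_delivered ≈ 437 mW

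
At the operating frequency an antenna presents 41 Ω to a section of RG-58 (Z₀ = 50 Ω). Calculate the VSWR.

VSWR ≈ 1.22

Γ = (41 − 50)/(41 + 50) = -0.0989
VSWR = (1 + 0.0989)/(1 − 0.0989)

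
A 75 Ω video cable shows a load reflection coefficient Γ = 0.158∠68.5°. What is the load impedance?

Z_L = Z_0·(1 + Γ)/(1 − Γ) = 75·(1.06 + j0.147)/(0.942 − j0.147)

Z_L ≈ 80.4 + j24.3 Ω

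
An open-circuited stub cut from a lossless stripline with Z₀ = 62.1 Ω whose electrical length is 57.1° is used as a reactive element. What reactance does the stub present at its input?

tan(βl) = 1.55
For an open-circuited stub, Z_in = −jZ_0·cot(βl) = −jZ_0/tan(βl)

X_in ≈ -40.2 Ω (capacitive)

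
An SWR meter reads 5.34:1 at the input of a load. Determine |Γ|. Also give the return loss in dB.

|Γ| ≈ 0.685; return loss ≈ 3.29 dB

|Γ| = (S − 1)/(S + 1) = (5.34 − 1)/(5.34 + 1) = 4.34/6.34
RL = −20·log₁₀|Γ| = −20·log₁₀(0.685)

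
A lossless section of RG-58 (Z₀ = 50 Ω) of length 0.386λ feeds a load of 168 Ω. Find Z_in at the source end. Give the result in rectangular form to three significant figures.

Z_in ≈ 30.9 + j46.9 Ω

βl = 2π × 0.386 = 139°
tan(βl) = tan(139°) = -0.871
Z_in = Z_0·(Z_L + jZ_0·tanβl)/(Z_0 + jZ_L·tanβl)
     = 50·(168 − j43.5)/(50 − j146)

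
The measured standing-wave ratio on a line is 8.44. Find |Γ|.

|Γ| ≈ 0.788

|Γ| = (S − 1)/(S + 1) = (8.44 − 1)/(8.44 + 1) = 7.44/9.44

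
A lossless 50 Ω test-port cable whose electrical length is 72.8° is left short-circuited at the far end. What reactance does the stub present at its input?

tan(βl) = 3.23
For a short-circuited stub, Z_in = jZ_0·tan(βl)

X_in ≈ 162 Ω (inductive)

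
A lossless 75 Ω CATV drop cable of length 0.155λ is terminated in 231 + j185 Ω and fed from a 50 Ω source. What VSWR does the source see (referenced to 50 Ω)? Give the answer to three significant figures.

VSWR ≈ 5.54

βl = 2π × 0.155 = 55.8°
tan(βl) = 1.47
Z_in = Z_0·(Z_L + jZ_0·tanβl)/(Z_0 + jZ_L·tanβl) = 26.6 − j66.4 Ω
Γ_s = (Z_in − Z_s)/(Z_in + Z_s) = (-23.4 − j66.4)/(76.6 − j66.4), |Γ_s| = 0.694
VSWR = (1 + |Γ_s|)/(1 − |Γ_s|)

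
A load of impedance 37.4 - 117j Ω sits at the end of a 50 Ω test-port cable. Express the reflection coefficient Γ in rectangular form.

Γ = (Z_L − Z_0)/(Z_L + Z_0) = (-12.6 − j117)/(87.4 − j117)

Γ ≈ 0.59 − j0.549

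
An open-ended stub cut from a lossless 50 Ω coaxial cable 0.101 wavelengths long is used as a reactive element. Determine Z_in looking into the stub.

Z_in ≈ −j67.9 Ω

βl = 2π × 0.101 = 36.4°
tan(βl) = 0.736
For an open-ended stub, Z_in = −jZ_0·cot(βl) = −jZ_0/tan(βl)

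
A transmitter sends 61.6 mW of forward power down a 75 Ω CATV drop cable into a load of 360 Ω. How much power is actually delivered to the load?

Γ = (360 − 75)/(360 + 75) = 0.655
|Γ|² = 0.429
P_refl = |Γ|²·P_inc = 26.4 mW, P_del = (1 − |Γ|²)·P_inc = 35.2 mW

P_delivered ≈ 35.2 mW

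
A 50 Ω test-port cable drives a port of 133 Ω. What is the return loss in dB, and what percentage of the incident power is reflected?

Γ = (133 − 50)/(133 + 50) = 0.454
RL = −20·log₁₀(0.454) = 6.87 dB
P_refl/P_inc = |Γ|² = 0.206

RL ≈ 6.87 dB; 20.6% of incident power reflected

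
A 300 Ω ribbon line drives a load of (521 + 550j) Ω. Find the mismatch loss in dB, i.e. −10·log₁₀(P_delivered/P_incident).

mismatch loss ≈ 1.94 dB

Γ = (221 + j550)/(821 + j550), |Γ| = 0.6
|Γ|² = 0.36, so P_del/P_inc = 1 − |Γ|² = 0.64
ML = −10·log₁₀(1 − |Γ|²)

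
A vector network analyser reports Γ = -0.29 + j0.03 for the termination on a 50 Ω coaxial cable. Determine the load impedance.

Z_L = Z_0·(1 + Γ)/(1 − Γ) = 50·(0.71 + j0.03)/(1.29 − j0.03)

Z_L ≈ 27.5 + j1.8 Ω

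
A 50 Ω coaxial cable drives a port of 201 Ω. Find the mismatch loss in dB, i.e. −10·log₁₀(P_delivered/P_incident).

mismatch loss ≈ 1.95 dB

Γ = (201 − 50)/(201 + 50) = 0.602
|Γ|² = 0.362, so P_del/P_inc = 1 − |Γ|² = 0.638
ML = −10·log₁₀(1 − |Γ|²)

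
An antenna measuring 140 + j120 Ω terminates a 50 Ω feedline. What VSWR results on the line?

VSWR ≈ 5.01

Γ = (Z_L − Z_0)/(Z_L + Z_0) = (90 + j120)/(190 + j120)
|Γ| = 150/225 = 0.667
VSWR = (1 + |Γ|)/(1 − |Γ|) = 1.67/0.333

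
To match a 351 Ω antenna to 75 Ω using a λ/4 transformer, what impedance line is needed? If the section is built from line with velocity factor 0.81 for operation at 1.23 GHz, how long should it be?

Z_qwt ≈ 162 Ω; length ≈ 4.94 cm

Z_qwt = √(Z_0·R_L) = √(75 × 351) = √26320
λ = 0.81·c/f = 0.198 m, so l = λ/4 = 0.0494 m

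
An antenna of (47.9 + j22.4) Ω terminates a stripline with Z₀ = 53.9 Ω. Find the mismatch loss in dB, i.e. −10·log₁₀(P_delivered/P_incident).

Γ = (-6 + j22.4)/(101.8 + j22.4), |Γ| = 0.222
|Γ|² = 0.0495, so P_del/P_inc = 1 − |Γ|² = 0.951
ML = −10·log₁₀(1 − |Γ|²)

mismatch loss ≈ 0.22 dB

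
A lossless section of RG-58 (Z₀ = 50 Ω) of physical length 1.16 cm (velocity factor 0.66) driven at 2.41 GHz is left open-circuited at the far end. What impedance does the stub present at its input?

Z_in ≈ −j40.7 Ω

λ = v/f = 0.66·c / 2.41 GHz = 0.0822 m
βl = 2π·l/λ = 2π × 0.141 = 50.8°
tan(βl) = 1.23
For an open-circuited stub, Z_in = −jZ_0·cot(βl) = −jZ_0/tan(βl)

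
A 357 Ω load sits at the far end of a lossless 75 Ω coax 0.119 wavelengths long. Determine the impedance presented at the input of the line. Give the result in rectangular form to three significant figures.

βl = 2π × 0.119 = 42.8°
tan(βl) = tan(42.8°) = 0.927
Z_in = Z_0·(Z_L + jZ_0·tanβl)/(Z_0 + jZ_L·tanβl)
     = 75·(357 + j69.5)/(75 + j331)

Z_in ≈ 32.4 − j73.5 Ω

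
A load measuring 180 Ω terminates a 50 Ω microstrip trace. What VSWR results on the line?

VSWR ≈ 3.6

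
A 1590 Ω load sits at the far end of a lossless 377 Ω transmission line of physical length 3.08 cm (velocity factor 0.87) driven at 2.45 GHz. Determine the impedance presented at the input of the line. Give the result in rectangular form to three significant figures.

Z_in ≈ 94.7 + j88.9 Ω

λ = v/f = 0.87·c / 2.45 GHz = 0.107 m
βl = 2π·l/λ = 2π × 0.289 = 104°
tan(βl) = tan(104°) = -3.99
Z_in = Z_0·(Z_L + jZ_0·tanβl)/(Z_0 + jZ_L·tanβl)
     = 377·(1590 − j1500)/(377 − j6340)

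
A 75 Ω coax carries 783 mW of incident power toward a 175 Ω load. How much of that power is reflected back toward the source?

P_reflected ≈ 125 mW

Γ = (175 − 75)/(175 + 75) = 0.4
|Γ|² = 0.16
P_refl = |Γ|²·P_inc = 125 mW, P_del = (1 − |Γ|²)·P_inc = 658 mW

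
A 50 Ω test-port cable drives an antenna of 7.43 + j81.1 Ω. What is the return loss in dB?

RL ≈ 0.708 dB

Γ = (-42.57 + j81.1)/(57.43 + j81.1), |Γ| = 0.922
RL = −20·log₁₀|Γ| = −20·log₁₀(0.922)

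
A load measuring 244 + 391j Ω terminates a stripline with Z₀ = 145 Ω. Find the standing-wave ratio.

Γ = (Z_L − Z_0)/(Z_L + Z_0) = (99 + j391)/(389 + j391)
|Γ| = 403/552 = 0.731
VSWR = (1 + |Γ|)/(1 − |Γ|) = 1.73/0.269

VSWR ≈ 6.44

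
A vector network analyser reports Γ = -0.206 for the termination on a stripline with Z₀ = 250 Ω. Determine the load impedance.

Z_L ≈ 165 Ω

Z_L = Z_0·(1 + Γ)/(1 − Γ) = 250·(0.794)/(1.21)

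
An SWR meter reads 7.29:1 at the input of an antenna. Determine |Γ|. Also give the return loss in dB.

|Γ| ≈ 0.759; return loss ≈ 2.4 dB

|Γ| = (S − 1)/(S + 1) = (7.29 − 1)/(7.29 + 1) = 6.29/8.29
RL = −20·log₁₀|Γ| = −20·log₁₀(0.759)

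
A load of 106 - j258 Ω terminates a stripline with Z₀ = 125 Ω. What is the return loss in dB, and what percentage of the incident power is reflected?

Γ = (-19 − j258)/(231 − j258), |Γ| = 0.747
RL = −20·log₁₀(0.747) = 2.53 dB
P_refl/P_inc = |Γ|² = 0.558

RL ≈ 2.53 dB; 55.8% of incident power reflected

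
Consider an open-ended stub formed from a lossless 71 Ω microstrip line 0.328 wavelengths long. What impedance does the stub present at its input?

Z_in ≈ +j37.9 Ω

βl = 2π × 0.328 = 118°
tan(βl) = -1.87
For an open-ended stub, Z_in = −jZ_0·cot(βl) = −jZ_0/tan(βl)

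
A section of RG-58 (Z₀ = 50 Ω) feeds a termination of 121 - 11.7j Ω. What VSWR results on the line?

VSWR ≈ 2.45

Γ = (Z_L − Z_0)/(Z_L + Z_0) = (71 − j11.7)/(171 − j11.7)
|Γ| = 72/171 = 0.42
VSWR = (1 + |Γ|)/(1 − |Γ|) = 1.42/0.58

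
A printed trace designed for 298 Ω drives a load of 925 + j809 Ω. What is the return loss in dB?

RL ≈ 3.12 dB

Γ = (627 + j809)/(1223 + j809), |Γ| = 0.698
RL = −20·log₁₀|Γ| = −20·log₁₀(0.698)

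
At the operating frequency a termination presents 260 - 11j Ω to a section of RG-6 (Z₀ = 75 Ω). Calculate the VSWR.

VSWR ≈ 3.47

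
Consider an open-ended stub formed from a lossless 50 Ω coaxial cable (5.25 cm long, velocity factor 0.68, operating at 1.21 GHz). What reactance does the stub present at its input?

X_in ≈ 20.3 Ω (inductive)

λ = v/f = 0.68·c / 1.21 GHz = 0.169 m
βl = 2π·l/λ = 2π × 0.311 = 112°
tan(βl) = -2.46
For an open-ended stub, Z_in = −jZ_0·cot(βl) = −jZ_0/tan(βl)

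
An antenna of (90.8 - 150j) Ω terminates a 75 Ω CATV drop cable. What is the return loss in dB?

Γ = (15.8 − j150)/(165.8 − j150), |Γ| = 0.675
RL = −20·log₁₀|Γ| = −20·log₁₀(0.675)

RL ≈ 3.42 dB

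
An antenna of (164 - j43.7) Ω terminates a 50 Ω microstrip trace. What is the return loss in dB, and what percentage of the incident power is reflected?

Γ = (114 − j43.7)/(214 − j43.7), |Γ| = 0.559
RL = −20·log₁₀(0.559) = 5.05 dB
P_refl/P_inc = |Γ|² = 0.312

RL ≈ 5.05 dB; 31.2% of incident power reflected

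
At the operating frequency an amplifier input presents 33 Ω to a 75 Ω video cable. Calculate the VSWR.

VSWR ≈ 2.27

For a purely resistive load, VSWR = R_L/Z_0 or Z_0/R_L (whichever > 1) = 75/33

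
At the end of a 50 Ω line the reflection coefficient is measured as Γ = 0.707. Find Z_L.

Z_L = Z_0·(1 + Γ)/(1 − Γ) = 50·(1.71)/(0.293)

Z_L ≈ 291 Ω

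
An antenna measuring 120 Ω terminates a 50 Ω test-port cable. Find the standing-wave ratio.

Γ = (120 − 50)/(120 + 50) = 0.412
VSWR = (1 + 0.412)/(1 − 0.412)

VSWR ≈ 2.4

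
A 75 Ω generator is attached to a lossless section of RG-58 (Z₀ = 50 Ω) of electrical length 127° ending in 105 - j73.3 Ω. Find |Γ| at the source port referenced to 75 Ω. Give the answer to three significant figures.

tan(βl) = -1.33
Z_in = Z_0·(Z_L + jZ_0·tanβl)/(Z_0 + jZ_L·tanβl) = 33.5 + j49 Ω
Γ_s = (Z_in − Z_s)/(Z_in + Z_s) = (-41.5 + j49)/(108 + j49), |Γ_s| = 0.54

|Γ| ≈ 0.54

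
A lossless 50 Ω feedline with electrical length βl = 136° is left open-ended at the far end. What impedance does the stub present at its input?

Z_in ≈ +j51.8 Ω

tan(βl) = -0.966
For an open-ended stub, Z_in = −jZ_0·cot(βl) = −jZ_0/tan(βl)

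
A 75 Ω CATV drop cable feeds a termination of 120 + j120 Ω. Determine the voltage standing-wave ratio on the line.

VSWR ≈ 3.54

Γ = (Z_L − Z_0)/(Z_L + Z_0) = (45 + j120)/(195 + j120)
|Γ| = 128/229 = 0.56
VSWR = (1 + |Γ|)/(1 − |Γ|) = 1.56/0.44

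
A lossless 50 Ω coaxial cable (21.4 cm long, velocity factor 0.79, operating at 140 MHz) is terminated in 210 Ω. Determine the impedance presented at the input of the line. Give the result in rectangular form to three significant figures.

λ = v/f = 0.79·c / 140 MHz = 1.69 m
βl = 2π·l/λ = 2π × 0.126 = 45.5°
tan(βl) = tan(45.5°) = 1.02
Z_in = Z_0·(Z_L + jZ_0·tanβl)/(Z_0 + jZ_L·tanβl)
     = 50·(210 + j50.9)/(50 + j214)

Z_in ≈ 22.2 − j43.9 Ω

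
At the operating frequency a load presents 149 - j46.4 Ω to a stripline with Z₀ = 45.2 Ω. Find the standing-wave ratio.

VSWR ≈ 3.65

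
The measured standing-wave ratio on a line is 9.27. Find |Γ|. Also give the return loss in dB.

|Γ| = (S − 1)/(S + 1) = (9.27 − 1)/(9.27 + 1) = 8.27/10.3
RL = −20·log₁₀|Γ| = −20·log₁₀(0.805)

|Γ| ≈ 0.805; return loss ≈ 1.88 dB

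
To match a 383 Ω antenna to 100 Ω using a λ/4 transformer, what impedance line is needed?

Z_qwt ≈ 196 Ω

Z_qwt = √(Z_0·R_L) = √(100 × 383) = √38300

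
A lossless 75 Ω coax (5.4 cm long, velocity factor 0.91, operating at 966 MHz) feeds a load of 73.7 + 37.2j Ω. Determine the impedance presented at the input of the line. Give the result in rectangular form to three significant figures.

λ = v/f = 0.91·c / 966 MHz = 0.283 m
βl = 2π·l/λ = 2π × 0.191 = 68.8°
tan(βl) = tan(68.8°) = 2.58
Z_in = Z_0·(Z_L + jZ_0·tanβl)/(Z_0 + jZ_L·tanβl)
     = 75·(73.7 + j230)/(-20.8 + j190)

Z_in ≈ 86.8 − j38.6 Ω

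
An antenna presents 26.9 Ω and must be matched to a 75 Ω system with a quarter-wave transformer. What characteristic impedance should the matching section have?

Z_qwt ≈ 44.9 Ω

Z_qwt = √(Z_0·R_L) = √(75 × 26.9) = √2018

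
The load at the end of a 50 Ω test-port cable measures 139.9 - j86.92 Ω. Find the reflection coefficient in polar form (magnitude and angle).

Γ ≈ 0.599 ∠ -19.4°

Γ = (Z_L − Z_0)/(Z_L + Z_0) = (89.9 − j86.92)/(189.9 − j86.92)
|Γ| = 125/209 = 0.599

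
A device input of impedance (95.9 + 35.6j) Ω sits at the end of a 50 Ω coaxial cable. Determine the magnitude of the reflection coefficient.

|Γ| ≈ 0.387

Γ = (Z_L − Z_0)/(Z_L + Z_0) = (45.9 + j35.6)/(145.9 + j35.6)
|Γ| = 58.1/150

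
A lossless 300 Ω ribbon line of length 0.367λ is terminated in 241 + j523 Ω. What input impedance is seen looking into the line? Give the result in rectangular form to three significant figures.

Z_in ≈ 57.2 + j82.7 Ω

βl = 2π × 0.367 = 132°
tan(βl) = tan(132°) = -1.11
Z_in = Z_0·(Z_L + jZ_0·tanβl)/(Z_0 + jZ_L·tanβl)
     = 300·(241 + j191)/(878 − j267)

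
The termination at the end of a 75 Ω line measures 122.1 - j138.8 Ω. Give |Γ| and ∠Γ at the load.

Γ ≈ 0.608 ∠ -36.1°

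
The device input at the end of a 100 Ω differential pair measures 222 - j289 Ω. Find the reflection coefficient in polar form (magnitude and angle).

Γ ≈ 0.725 ∠ -25.2°

Γ = (Z_L − Z_0)/(Z_L + Z_0) = (122 − j289)/(322 − j289)
|Γ| = 314/433 = 0.725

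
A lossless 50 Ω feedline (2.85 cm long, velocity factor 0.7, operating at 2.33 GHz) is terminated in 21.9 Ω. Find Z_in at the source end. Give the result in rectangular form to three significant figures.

Z_in ≈ 67.6 − j46.1 Ω

λ = v/f = 0.7·c / 2.33 GHz = 0.0901 m
βl = 2π·l/λ = 2π × 0.316 = 114°
tan(βl) = tan(114°) = -2.26
Z_in = Z_0·(Z_L + jZ_0·tanβl)/(Z_0 + jZ_L·tanβl)
     = 50·(21.9 − j113)/(50 − j49.6)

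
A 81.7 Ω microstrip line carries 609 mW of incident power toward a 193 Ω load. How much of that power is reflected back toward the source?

P_reflected ≈ 100 mW

Γ = (193 − 81.7)/(193 + 81.7) = 0.405
|Γ|² = 0.164
P_refl = |Γ|²·P_inc = 100 mW, P_del = (1 − |Γ|²)·P_inc = 509 mW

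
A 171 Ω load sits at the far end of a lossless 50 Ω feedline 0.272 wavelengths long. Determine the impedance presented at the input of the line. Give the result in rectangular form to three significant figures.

βl = 2π × 0.272 = 97.9°
tan(βl) = tan(97.9°) = -7.19
Z_in = Z_0·(Z_L + jZ_0·tanβl)/(Z_0 + jZ_L·tanβl)
     = 50·(171 − j359)/(50 − j1230)

Z_in ≈ 14.9 + j6.35 Ω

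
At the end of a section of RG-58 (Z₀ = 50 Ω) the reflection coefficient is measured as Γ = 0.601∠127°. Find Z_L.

Z_L = Z_0·(1 + Γ)/(1 − Γ) = 50·(0.638 + j0.48)/(1.36 − j0.48)

Z_L ≈ 15.3 + j23 Ω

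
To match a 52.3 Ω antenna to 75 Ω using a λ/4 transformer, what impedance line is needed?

Z_qwt = √(Z_0·R_L) = √(75 × 52.3) = √3922

Z_qwt ≈ 62.6 Ω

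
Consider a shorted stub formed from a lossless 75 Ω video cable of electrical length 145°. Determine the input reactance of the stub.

X_in ≈ -52.5 Ω (capacitive)

tan(βl) = -0.7
For a shorted stub, Z_in = jZ_0·tan(βl)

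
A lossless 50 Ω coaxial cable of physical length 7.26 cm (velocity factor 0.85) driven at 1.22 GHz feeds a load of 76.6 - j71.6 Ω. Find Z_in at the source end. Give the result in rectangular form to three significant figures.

λ = v/f = 0.85·c / 1.22 GHz = 0.209 m
βl = 2π·l/λ = 2π × 0.347 = 125°
tan(βl) = tan(125°) = -1.43
Z_in = Z_0·(Z_L + jZ_0·tanβl)/(Z_0 + jZ_L·tanβl)
     = 50·(76.6 − j143)/(-52.1 − j109)

Z_in ≈ 39.7 + j54 Ω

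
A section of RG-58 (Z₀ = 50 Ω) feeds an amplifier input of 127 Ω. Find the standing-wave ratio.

VSWR ≈ 2.54

Γ = (127 − 50)/(127 + 50) = 0.435
VSWR = (1 + 0.435)/(1 − 0.435)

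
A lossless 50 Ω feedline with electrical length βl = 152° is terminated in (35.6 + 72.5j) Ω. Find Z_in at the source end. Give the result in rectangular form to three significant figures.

tan(βl) = tan(152°) = -0.532
Z_in = Z_0·(Z_L + jZ_0·tanβl)/(Z_0 + jZ_L·tanβl)
     = 50·(35.6 + j45.9)/(88.5 − j18.9)

Z_in ≈ 13.9 + j28.9 Ω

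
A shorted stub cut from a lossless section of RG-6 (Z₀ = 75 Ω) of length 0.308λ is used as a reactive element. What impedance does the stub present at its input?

Z_in ≈ −j197 Ω

βl = 2π × 0.308 = 111°
tan(βl) = -2.62
For a shorted stub, Z_in = jZ_0·tan(βl)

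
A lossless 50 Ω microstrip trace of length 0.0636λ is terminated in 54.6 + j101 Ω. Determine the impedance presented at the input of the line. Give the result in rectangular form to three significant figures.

βl = 2π × 0.0636 = 22.9°
tan(βl) = tan(22.9°) = 0.422
Z_in = Z_0·(Z_L + jZ_0·tanβl)/(Z_0 + jZ_L·tanβl)
     = 50·(54.6 + j122)/(7.34 + j23.1)

Z_in ≈ 275 − j30.9 Ω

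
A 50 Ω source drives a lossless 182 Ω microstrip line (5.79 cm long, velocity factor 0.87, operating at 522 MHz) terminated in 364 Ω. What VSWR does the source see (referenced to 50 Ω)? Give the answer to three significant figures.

VSWR ≈ 4.98

λ = v/f = 0.87·c / 522 MHz = 0.5 m
βl = 2π·l/λ = 2π × 0.116 = 41.7°
tan(βl) = 0.891
Z_in = Z_0·(Z_L + jZ_0·tanβl)/(Z_0 + jZ_L·tanβl) = 156 − j117 Ω
Γ_s = (Z_in − Z_s)/(Z_in + Z_s) = (106 − j117)/(206 − j117), |Γ_s| = 0.666
VSWR = (1 + |Γ_s|)/(1 − |Γ_s|)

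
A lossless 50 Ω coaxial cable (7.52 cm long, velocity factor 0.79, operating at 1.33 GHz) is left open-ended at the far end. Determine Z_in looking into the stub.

Z_in ≈ +j93.7 Ω

λ = v/f = 0.79·c / 1.33 GHz = 0.178 m
βl = 2π·l/λ = 2π × 0.422 = 152°
tan(βl) = -0.533
For an open-ended stub, Z_in = −jZ_0·cot(βl) = −jZ_0/tan(βl)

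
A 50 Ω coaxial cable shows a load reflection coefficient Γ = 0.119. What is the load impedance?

Z_L = Z_0·(1 + Γ)/(1 − Γ) = 50·(1.12)/(0.881)

Z_L ≈ 63.5 Ω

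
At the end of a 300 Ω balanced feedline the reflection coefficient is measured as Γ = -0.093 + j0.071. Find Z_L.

Z_L ≈ 247 + j35.5 Ω

Z_L = Z_0·(1 + Γ)/(1 − Γ) = 300·(0.907 + j0.071)/(1.09 − j0.071)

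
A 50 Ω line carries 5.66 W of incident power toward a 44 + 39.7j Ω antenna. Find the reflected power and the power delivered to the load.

|Γ| = |(-6 + j39.7)/(94 + j39.7)| = 0.393
|Γ|² = 0.155
P_refl = |Γ|²·P_inc = 0.876 W, P_del = (1 − |Γ|²)·P_inc = 4.78 W

P_reflected ≈ 0.876 W; P_delivered ≈ 4.78 W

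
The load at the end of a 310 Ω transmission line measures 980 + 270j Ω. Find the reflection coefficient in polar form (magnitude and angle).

Γ = (Z_L − Z_0)/(Z_L + Z_0) = (670 + j270)/(1290 + j270)
|Γ| = 722/1320 = 0.548

Γ ≈ 0.548 ∠ 10.1°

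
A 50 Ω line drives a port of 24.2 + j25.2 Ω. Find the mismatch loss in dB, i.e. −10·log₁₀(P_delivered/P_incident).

Γ = (-25.8 + j25.2)/(74.2 + j25.2), |Γ| = 0.46
|Γ|² = 0.212, so P_del/P_inc = 1 − |Γ|² = 0.788
ML = −10·log₁₀(1 − |Γ|²)

mismatch loss ≈ 1.03 dB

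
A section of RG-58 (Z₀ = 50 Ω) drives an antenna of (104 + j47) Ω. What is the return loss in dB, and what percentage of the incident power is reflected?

Γ = (54 + j47)/(154 + j47), |Γ| = 0.445
RL = −20·log₁₀(0.445) = 7.04 dB
P_refl/P_inc = |Γ|² = 0.198

RL ≈ 7.04 dB; 19.8% of incident power reflected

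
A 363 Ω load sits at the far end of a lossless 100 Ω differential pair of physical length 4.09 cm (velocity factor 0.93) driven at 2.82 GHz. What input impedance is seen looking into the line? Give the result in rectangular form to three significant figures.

λ = v/f = 0.93·c / 2.82 GHz = 0.0989 m
βl = 2π·l/λ = 2π × 0.413 = 149°
tan(βl) = tan(149°) = -0.605
Z_in = Z_0·(Z_L + jZ_0·tanβl)/(Z_0 + jZ_L·tanβl)
     = 100·(363 − j60.5)/(100 − j220)

Z_in ≈ 85.1 + j127 Ω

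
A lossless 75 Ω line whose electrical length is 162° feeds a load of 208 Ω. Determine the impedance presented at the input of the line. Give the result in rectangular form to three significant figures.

Z_in ≈ 127 + j90 Ω

tan(βl) = tan(162°) = -0.325
Z_in = Z_0·(Z_L + jZ_0·tanβl)/(Z_0 + jZ_L·tanβl)
     = 75·(208 − j24.4)/(75 − j67.6)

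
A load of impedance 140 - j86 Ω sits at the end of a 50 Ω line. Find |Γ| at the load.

|Γ| ≈ 0.597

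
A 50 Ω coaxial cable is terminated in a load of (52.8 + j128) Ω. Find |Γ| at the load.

Γ = (Z_L − Z_0)/(Z_L + Z_0) = (2.8 + j128)/(102.8 + j128)
|Γ| = 128/164

|Γ| ≈ 0.78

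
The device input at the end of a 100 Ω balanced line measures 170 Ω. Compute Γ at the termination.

Γ = (Z_L − Z_0)/(Z_L + Z_0) = (170 − 100)/(170 + 100) = 70/270

Γ = 0.259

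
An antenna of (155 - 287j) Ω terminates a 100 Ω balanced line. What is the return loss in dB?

RL ≈ 2.37 dB

Γ = (55 − j287)/(255 − j287), |Γ| = 0.761
RL = −20·log₁₀|Γ| = −20·log₁₀(0.761)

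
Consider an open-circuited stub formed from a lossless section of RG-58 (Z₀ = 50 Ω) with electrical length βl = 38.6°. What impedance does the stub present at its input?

tan(βl) = 0.798
For an open-circuited stub, Z_in = −jZ_0·cot(βl) = −jZ_0/tan(βl)

Z_in ≈ −j62.6 Ω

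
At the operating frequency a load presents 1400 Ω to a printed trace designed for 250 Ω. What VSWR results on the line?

For a purely resistive load, VSWR = R_L/Z_0 or Z_0/R_L (whichever > 1) = 1400/250

VSWR ≈ 5.6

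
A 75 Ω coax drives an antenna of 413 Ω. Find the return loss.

RL ≈ 3.19 dB

Γ = (413 − 75)/(413 + 75) = 0.693
RL = −20·log₁₀|Γ| = −20·log₁₀(0.693)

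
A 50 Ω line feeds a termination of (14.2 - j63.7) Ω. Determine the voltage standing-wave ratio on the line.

Γ = (Z_L − Z_0)/(Z_L + Z_0) = (-35.8 − j63.7)/(64.2 − j63.7)
|Γ| = 73.1/90.4 = 0.808
VSWR = (1 + |Γ|)/(1 − |Γ|) = 1.81/0.192

VSWR ≈ 9.41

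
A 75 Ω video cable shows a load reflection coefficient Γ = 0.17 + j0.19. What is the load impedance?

Z_L ≈ 96.7 + j39.3 Ω

Z_L = Z_0·(1 + Γ)/(1 − Γ) = 75·(1.17 + j0.19)/(0.83 − j0.19)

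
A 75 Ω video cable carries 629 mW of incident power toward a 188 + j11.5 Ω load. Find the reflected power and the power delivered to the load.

P_reflected ≈ 117 mW; P_delivered ≈ 512 mW

|Γ| = |(113 + j11.5)/(263 + j11.5)| = 0.431
|Γ|² = 0.186
P_refl = |Γ|²·P_inc = 117 mW, P_del = (1 − |Γ|²)·P_inc = 512 mW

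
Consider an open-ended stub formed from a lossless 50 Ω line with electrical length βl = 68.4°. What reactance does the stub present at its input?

X_in ≈ -19.8 Ω (capacitive)

tan(βl) = 2.53
For an open-ended stub, Z_in = −jZ_0·cot(βl) = −jZ_0/tan(βl)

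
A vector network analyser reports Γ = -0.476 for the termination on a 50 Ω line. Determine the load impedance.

Z_L ≈ 17.8 Ω

Z_L = Z_0·(1 + Γ)/(1 − Γ) = 50·(0.524)/(1.48)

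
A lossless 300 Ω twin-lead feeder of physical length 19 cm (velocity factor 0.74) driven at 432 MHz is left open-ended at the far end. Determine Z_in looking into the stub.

λ = v/f = 0.74·c / 432 MHz = 0.514 m
βl = 2π·l/λ = 2π × 0.37 = 133°
tan(βl) = -1.07
For an open-ended stub, Z_in = −jZ_0·cot(βl) = −jZ_0/tan(βl)

Z_in ≈ +j281 Ω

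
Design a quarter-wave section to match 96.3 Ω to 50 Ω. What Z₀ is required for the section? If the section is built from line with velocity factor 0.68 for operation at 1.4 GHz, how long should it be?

Z_qwt ≈ 69.4 Ω; length ≈ 3.64 cm

Z_qwt = √(Z_0·R_L) = √(50 × 96.3) = √4815
λ = 0.68·c/f = 0.146 m, so l = λ/4 = 0.0364 m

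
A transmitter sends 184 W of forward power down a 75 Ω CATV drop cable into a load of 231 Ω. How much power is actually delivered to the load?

P_delivered ≈ 136 W

Γ = (231 − 75)/(231 + 75) = 0.51
|Γ|² = 0.26
P_refl = |Γ|²·P_inc = 47.8 W, P_del = (1 − |Γ|²)·P_inc = 136 W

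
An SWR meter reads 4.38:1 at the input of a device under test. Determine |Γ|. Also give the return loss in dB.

|Γ| ≈ 0.628; return loss ≈ 4.04 dB

|Γ| = (S − 1)/(S + 1) = (4.38 − 1)/(4.38 + 1) = 3.38/5.38
RL = −20·log₁₀|Γ| = −20·log₁₀(0.628)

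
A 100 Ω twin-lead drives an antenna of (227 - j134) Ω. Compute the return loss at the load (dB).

Γ = (127 − j134)/(327 − j134), |Γ| = 0.522
RL = −20·log₁₀|Γ| = −20·log₁₀(0.522)

RL ≈ 5.64 dB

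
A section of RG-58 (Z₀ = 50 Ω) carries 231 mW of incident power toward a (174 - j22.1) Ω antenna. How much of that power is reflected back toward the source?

|Γ| = |(124 − j22.1)/(224 − j22.1)| = 0.56
|Γ|² = 0.313
P_refl = |Γ|²·P_inc = 72.3 mW, P_del = (1 − |Γ|²)·P_inc = 159 mW

P_reflected ≈ 72.3 mW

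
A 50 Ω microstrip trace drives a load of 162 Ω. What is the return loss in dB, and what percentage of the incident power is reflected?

RL ≈ 5.54 dB; 27.9% of incident power reflected

Γ = (162 − 50)/(162 + 50) = 0.528
RL = −20·log₁₀(0.528) = 5.54 dB
P_refl/P_inc = |Γ|² = 0.279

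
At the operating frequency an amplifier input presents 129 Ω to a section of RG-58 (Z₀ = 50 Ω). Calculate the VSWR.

Γ = (129 − 50)/(129 + 50) = 0.441
VSWR = (1 + 0.441)/(1 − 0.441)

VSWR ≈ 2.58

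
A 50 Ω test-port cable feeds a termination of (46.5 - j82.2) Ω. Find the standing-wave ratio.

VSWR ≈ 4.7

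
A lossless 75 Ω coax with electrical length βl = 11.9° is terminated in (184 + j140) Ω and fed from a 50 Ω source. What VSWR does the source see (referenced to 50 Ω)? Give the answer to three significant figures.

tan(βl) = 0.211
Z_in = Z_0·(Z_L + jZ_0·tanβl)/(Z_0 + jZ_L·tanβl) = 302 − j0.963 Ω
Γ_s = (Z_in − Z_s)/(Z_in + Z_s) = (252 − j0.963)/(352 − j0.963), |Γ_s| = 0.716
VSWR = (1 + |Γ_s|)/(1 − |Γ_s|)

VSWR ≈ 6.05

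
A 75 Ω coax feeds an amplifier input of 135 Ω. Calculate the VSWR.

VSWR ≈ 1.8

Γ = (135 − 75)/(135 + 75) = 0.286
VSWR = (1 + 0.286)/(1 − 0.286)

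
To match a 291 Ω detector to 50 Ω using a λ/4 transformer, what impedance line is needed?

Z_qwt ≈ 121 Ω

Z_qwt = √(Z_0·R_L) = √(50 × 291) = √14550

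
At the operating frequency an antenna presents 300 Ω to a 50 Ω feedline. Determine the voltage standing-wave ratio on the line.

VSWR ≈ 6

For a purely resistive load, VSWR = R_L/Z_0 or Z_0/R_L (whichever > 1) = 300/50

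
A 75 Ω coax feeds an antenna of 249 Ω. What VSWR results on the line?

VSWR ≈ 3.32

Γ = (249 − 75)/(249 + 75) = 0.537
VSWR = (1 + 0.537)/(1 − 0.537)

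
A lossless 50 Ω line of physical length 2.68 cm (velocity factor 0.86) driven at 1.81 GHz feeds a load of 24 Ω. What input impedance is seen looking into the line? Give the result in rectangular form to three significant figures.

Z_in ≈ 70.3 + j39.6 Ω

λ = v/f = 0.86·c / 1.81 GHz = 0.143 m
βl = 2π·l/λ = 2π × 0.188 = 67.7°
tan(βl) = tan(67.7°) = 2.44
Z_in = Z_0·(Z_L + jZ_0·tanβl)/(Z_0 + jZ_L·tanβl)
     = 50·(24 + j122)/(50 + j58.5)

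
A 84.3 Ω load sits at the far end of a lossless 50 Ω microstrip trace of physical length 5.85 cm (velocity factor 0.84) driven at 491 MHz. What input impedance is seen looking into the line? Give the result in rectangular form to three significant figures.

λ = v/f = 0.84·c / 491 MHz = 0.513 m
βl = 2π·l/λ = 2π × 0.114 = 41°
tan(βl) = tan(41°) = 0.87
Z_in = Z_0·(Z_L + jZ_0·tanβl)/(Z_0 + jZ_L·tanβl)
     = 50·(84.3 + j43.5)/(50 + j73.4)

Z_in ≈ 47 − j25.4 Ω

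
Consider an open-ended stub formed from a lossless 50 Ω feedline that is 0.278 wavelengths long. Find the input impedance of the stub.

Z_in ≈ +j8.89 Ω

βl = 2π × 0.278 = 100°
tan(βl) = -5.63
For an open-ended stub, Z_in = −jZ_0·cot(βl) = −jZ_0/tan(βl)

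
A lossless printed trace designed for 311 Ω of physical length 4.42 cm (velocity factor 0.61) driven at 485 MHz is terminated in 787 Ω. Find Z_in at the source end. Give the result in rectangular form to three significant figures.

Z_in ≈ 229 − j243 Ω

λ = v/f = 0.61·c / 485 MHz = 0.377 m
βl = 2π·l/λ = 2π × 0.117 = 42.2°
tan(βl) = tan(42.2°) = 0.906
Z_in = Z_0·(Z_L + jZ_0·tanβl)/(Z_0 + jZ_L·tanβl)
     = 311·(787 + j282)/(311 + j713)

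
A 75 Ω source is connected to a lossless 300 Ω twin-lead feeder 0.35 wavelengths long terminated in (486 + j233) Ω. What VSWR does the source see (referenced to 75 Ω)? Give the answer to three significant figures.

VSWR ≈ 2.66

βl = 2π × 0.35 = 126°
tan(βl) = -1.38
Z_in = Z_0·(Z_L + jZ_0·tanβl)/(Z_0 + jZ_L·tanβl) = 152 + j76.9 Ω
Γ_s = (Z_in − Z_s)/(Z_in + Z_s) = (77 + j76.9)/(227 + j76.9), |Γ_s| = 0.454
VSWR = (1 + |Γ_s|)/(1 − |Γ_s|)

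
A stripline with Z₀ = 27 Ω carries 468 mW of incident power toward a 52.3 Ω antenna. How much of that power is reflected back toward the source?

Γ = (52.3 − 27)/(52.3 + 27) = 0.319
|Γ|² = 0.102
P_refl = |Γ|²·P_inc = 47.6 mW, P_del = (1 − |Γ|²)·P_inc = 420 mW

P_reflected ≈ 47.6 mW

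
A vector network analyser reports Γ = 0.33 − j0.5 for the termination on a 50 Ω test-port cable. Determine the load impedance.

Z_L = Z_0·(1 + Γ)/(1 − Γ) = 50·(1.33 − j0.5)/(0.67 + j0.5)

Z_L ≈ 45.9 − j71.5 Ω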